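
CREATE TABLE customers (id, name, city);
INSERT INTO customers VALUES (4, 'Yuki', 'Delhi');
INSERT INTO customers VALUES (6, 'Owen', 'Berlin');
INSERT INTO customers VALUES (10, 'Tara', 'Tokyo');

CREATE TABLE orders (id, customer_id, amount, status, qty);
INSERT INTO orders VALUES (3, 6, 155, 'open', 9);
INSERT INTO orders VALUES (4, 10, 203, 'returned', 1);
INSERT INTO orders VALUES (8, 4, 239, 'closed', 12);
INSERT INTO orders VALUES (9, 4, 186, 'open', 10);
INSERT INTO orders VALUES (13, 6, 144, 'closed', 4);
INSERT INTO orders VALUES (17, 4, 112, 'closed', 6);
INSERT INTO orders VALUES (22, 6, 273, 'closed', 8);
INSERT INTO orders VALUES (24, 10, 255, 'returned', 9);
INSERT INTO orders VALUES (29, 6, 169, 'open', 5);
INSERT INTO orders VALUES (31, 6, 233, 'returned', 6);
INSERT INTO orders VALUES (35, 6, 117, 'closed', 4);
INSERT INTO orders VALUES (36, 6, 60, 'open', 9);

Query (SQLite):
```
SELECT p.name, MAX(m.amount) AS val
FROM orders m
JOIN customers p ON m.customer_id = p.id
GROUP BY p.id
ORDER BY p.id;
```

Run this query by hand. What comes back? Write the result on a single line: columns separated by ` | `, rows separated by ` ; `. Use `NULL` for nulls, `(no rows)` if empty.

Yuki | 239 ; Owen | 273 ; Tara | 255

Join each orders row to its customers via customer_id.
Group joined rows by customers.id; compute MAX(m.amount) per group.
  4: ids {8, 9, 17} → MAX(m.amount)=239
  6: ids {3, 13, 22, 29, 31, 35, 36} → MAX(m.amount)=273
  10: ids {4, 24} → MAX(m.amount)=255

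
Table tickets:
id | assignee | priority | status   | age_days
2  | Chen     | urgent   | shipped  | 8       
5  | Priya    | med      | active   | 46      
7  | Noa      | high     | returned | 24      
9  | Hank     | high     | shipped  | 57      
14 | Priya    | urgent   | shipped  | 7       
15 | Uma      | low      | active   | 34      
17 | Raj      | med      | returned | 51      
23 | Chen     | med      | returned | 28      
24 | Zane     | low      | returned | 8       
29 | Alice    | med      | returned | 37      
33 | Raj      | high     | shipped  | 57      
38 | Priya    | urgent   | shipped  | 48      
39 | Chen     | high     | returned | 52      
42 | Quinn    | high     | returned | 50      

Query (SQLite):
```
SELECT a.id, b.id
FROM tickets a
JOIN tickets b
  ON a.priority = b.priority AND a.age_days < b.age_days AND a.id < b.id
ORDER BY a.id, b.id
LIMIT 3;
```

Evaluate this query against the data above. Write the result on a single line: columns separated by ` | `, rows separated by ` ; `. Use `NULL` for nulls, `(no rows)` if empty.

2 | 38 ; 5 | 17 ; 7 | 9

Pairs (a,b) with same priority, a.age_days < b.age_days, a.id < b.id.
priority groups: high:{7,9,33,39,42} low:{15,24} med:{5,17,23,29} urgent:{2,14,38}
Ordered by (a.id, b.id); first 3.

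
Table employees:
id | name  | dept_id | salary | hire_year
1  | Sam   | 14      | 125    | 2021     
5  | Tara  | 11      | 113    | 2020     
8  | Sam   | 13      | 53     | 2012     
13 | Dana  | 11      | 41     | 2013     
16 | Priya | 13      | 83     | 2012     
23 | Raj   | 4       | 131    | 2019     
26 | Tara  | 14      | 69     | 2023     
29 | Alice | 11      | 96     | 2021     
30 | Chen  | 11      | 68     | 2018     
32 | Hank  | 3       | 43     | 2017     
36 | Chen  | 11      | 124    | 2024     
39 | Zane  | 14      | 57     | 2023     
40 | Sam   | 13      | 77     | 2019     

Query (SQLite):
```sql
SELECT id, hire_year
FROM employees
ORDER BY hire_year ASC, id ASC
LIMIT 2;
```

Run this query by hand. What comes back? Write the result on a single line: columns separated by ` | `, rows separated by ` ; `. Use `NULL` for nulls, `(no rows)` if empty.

8 | 2012 ; 16 | 2012

Sort by hire_year asc, tiebreak id asc: (2012, id=8), (2012, id=16), (2013, id=13), (2017, id=32), (2018, id=30) …. Take first 2.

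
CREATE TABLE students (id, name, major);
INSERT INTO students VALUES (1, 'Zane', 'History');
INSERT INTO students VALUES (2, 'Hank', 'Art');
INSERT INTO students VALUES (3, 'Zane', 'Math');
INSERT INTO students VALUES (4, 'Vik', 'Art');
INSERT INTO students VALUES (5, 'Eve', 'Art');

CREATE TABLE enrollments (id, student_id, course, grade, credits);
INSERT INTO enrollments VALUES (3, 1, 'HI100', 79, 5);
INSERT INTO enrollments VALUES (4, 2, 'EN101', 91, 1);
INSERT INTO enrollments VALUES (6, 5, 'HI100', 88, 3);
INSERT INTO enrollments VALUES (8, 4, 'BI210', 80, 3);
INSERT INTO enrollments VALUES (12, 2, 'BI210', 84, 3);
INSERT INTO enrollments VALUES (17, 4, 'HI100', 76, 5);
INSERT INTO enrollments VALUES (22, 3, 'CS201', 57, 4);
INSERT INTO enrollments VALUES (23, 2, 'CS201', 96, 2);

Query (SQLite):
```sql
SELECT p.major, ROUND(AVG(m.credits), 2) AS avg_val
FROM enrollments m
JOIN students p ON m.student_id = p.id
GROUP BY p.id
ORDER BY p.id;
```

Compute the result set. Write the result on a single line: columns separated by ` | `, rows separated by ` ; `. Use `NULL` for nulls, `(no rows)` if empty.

Join each enrollments row to its students via student_id.
Group joined rows by students.id; compute ROUND(AVG(m.credits), 2) per group.
  1: ids {3} → ROUND(AVG(m.credits), 2)=5
  2: ids {4, 12, 23} → ROUND(AVG(m.credits), 2)=2
  3: ids {22} → ROUND(AVG(m.credits), 2)=4
  4: ids {8, 17} → ROUND(AVG(m.credits), 2)=4
  5: ids {6} → ROUND(AVG(m.credits), 2)=3

History | 5 ; Art | 2 ; Math | 4 ; Art | 4 ; Art | 3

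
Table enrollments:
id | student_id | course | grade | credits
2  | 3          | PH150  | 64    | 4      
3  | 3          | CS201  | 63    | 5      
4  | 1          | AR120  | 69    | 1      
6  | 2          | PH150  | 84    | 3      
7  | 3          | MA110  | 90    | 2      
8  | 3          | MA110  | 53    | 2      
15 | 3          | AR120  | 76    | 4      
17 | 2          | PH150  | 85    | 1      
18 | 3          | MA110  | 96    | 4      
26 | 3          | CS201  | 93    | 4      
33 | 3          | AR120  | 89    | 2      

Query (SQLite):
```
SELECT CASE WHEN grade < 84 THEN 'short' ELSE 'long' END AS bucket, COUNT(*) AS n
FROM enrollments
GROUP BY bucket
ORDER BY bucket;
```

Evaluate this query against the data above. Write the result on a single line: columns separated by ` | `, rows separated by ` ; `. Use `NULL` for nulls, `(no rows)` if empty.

Bucket rows by grade < 84 → 'short' else 'long'; count each bucket.

long | 6 ; short | 5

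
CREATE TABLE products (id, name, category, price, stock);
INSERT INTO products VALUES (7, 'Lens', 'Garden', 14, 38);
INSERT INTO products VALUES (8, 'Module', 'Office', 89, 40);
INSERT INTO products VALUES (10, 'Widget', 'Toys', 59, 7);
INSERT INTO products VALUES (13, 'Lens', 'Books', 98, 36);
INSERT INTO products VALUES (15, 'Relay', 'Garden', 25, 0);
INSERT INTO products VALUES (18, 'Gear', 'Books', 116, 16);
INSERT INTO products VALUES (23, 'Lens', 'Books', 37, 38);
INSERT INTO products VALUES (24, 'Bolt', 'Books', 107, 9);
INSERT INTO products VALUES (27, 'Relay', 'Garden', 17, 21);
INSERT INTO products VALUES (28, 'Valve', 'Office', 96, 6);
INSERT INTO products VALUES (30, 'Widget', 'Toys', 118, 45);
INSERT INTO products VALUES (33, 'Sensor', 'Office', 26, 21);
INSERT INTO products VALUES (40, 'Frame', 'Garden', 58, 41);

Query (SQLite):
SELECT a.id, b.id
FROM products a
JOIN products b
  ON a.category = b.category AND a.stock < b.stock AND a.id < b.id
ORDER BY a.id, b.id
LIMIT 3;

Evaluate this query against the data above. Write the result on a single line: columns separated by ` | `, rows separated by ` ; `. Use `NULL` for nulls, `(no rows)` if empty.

Pairs (a,b) with same category, a.stock < b.stock, a.id < b.id.
category groups: Books:{13,18,23,24} Garden:{7,15,27,40} Office:{8,28,33} Toys:{10,30}
Ordered by (a.id, b.id); first 3.

7 | 40 ; 10 | 30 ; 13 | 23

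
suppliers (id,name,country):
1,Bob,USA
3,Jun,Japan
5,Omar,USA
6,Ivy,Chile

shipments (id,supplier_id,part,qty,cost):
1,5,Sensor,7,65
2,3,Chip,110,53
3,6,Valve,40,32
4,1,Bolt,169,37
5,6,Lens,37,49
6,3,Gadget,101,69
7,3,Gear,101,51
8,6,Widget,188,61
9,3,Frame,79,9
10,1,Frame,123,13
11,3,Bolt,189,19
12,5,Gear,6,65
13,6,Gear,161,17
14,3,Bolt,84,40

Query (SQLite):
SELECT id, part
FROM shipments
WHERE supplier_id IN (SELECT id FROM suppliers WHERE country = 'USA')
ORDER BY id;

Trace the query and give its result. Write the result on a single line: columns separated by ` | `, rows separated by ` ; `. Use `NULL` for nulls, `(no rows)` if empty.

1 | Sensor ; 4 | Bolt ; 10 | Frame ; 12 | Gear

Inner query: suppliers.id where country = 'USA'.
Outer: keep shipments rows whose supplier_id is in that set.
Inner query → {1, 5}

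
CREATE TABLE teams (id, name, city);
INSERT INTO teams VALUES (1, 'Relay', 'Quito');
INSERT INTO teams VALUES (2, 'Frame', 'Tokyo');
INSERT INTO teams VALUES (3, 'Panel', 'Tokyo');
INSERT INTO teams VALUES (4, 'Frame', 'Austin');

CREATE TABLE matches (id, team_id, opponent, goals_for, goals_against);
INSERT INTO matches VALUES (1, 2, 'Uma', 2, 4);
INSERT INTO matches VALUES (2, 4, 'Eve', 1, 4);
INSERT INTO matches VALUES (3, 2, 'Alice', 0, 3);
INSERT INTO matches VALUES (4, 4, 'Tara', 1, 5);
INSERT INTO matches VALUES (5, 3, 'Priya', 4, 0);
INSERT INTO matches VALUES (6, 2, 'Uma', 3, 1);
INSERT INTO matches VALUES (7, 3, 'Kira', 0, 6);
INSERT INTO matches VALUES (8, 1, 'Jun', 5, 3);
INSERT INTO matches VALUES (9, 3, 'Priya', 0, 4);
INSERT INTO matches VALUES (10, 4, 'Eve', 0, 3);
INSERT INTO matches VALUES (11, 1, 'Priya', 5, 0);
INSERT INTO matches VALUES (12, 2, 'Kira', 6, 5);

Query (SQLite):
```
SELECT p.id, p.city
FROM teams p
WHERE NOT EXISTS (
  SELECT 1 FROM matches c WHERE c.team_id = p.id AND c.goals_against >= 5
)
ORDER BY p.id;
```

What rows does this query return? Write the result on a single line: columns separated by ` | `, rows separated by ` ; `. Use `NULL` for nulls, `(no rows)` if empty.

1 | Quito

For each teams row, check whether any matches with matching team_id has goals_against >= 5.
Keep rows where that is false.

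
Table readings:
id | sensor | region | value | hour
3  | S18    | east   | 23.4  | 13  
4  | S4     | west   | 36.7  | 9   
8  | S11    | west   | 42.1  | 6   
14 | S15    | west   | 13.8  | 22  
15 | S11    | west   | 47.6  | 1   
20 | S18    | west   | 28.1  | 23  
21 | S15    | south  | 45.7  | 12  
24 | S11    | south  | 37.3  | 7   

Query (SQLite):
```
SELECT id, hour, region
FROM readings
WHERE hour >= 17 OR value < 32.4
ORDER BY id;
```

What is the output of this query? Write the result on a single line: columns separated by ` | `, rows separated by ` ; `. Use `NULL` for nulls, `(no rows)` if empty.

3 | 13 | east ; 14 | 22 | west ; 20 | 23 | west

hour >= 17: ids {14, 20}
value < 32.4: ids {3, 14, 20}
Combine with OR.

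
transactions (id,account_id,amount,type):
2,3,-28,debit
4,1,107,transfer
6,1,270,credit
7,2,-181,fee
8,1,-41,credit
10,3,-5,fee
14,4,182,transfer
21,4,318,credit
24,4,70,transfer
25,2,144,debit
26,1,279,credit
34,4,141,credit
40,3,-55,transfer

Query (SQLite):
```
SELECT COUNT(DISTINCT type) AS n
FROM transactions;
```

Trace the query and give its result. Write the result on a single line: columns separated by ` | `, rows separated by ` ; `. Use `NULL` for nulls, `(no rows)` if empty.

Count distinct non-NULL type values.

4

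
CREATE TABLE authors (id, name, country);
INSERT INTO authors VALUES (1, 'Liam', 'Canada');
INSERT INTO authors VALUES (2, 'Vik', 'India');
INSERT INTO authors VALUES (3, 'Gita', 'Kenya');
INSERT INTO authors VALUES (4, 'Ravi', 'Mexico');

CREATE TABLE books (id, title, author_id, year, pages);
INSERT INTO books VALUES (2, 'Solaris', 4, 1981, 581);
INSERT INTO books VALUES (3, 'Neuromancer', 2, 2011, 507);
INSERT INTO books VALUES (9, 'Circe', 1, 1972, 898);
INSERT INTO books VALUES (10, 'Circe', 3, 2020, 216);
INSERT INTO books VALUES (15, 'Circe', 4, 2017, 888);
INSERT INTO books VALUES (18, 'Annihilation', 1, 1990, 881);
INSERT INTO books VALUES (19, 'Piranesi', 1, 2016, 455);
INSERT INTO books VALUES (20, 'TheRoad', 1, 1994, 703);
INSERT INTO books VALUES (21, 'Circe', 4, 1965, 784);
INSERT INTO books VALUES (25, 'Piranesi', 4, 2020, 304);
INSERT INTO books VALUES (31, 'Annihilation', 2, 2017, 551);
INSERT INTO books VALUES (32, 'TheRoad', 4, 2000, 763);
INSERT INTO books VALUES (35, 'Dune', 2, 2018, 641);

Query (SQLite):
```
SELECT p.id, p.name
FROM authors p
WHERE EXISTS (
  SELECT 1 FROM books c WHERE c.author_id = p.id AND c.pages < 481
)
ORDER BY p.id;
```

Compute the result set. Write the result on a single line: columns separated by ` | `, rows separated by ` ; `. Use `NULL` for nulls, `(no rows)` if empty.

For each authors row, check whether any books with matching author_id has pages < 481.
Keep rows where that is true.

1 | Liam ; 3 | Gita ; 4 | Ravi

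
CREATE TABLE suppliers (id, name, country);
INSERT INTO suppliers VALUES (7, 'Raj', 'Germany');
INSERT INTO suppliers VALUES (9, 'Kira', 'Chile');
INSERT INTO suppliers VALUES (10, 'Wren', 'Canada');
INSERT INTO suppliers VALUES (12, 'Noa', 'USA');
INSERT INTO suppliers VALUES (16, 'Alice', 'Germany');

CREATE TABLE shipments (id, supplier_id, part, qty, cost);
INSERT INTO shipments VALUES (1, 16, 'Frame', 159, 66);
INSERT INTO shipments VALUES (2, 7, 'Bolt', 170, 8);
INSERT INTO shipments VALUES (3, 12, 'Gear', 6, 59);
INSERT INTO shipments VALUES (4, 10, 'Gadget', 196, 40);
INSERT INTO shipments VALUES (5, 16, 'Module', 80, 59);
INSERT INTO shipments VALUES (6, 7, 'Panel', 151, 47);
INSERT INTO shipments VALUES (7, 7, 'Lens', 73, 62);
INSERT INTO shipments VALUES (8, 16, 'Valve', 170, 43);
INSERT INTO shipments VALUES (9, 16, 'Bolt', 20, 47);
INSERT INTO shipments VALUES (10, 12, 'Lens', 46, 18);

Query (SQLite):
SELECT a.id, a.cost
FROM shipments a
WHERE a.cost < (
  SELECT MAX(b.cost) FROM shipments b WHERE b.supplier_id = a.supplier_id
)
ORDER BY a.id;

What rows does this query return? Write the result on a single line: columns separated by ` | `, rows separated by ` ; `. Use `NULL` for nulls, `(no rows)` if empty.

2 | 8 ; 5 | 59 ; 6 | 47 ; 8 | 43 ; 9 | 47 ; 10 | 18

For each shipments row a, compute MAX(cost) over rows sharing a.supplier_id.
Keep row a if a.cost < that per-group MAX.
  supplier_id=7: MAX(cost) = 62
  supplier_id=10: MAX(cost) = 40
  supplier_id=12: MAX(cost) = 59
  supplier_id=16: MAX(cost) = 66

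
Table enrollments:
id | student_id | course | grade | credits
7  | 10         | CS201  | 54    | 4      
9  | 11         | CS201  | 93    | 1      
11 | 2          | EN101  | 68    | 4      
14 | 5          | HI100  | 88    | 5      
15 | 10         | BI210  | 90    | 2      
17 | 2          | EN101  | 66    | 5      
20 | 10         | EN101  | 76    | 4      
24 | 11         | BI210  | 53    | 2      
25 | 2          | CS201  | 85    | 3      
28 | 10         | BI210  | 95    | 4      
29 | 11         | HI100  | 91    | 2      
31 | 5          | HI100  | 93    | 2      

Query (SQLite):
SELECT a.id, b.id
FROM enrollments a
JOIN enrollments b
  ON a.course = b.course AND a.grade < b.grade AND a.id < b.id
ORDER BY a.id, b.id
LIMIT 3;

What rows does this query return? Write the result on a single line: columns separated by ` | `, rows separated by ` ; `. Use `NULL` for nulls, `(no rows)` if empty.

Pairs (a,b) with same course, a.grade < b.grade, a.id < b.id.
course groups: BI210:{15,24,28} CS201:{7,9,25} EN101:{11,17,20} HI100:{14,29,31}
Ordered by (a.id, b.id); first 3.

7 | 9 ; 7 | 25 ; 11 | 20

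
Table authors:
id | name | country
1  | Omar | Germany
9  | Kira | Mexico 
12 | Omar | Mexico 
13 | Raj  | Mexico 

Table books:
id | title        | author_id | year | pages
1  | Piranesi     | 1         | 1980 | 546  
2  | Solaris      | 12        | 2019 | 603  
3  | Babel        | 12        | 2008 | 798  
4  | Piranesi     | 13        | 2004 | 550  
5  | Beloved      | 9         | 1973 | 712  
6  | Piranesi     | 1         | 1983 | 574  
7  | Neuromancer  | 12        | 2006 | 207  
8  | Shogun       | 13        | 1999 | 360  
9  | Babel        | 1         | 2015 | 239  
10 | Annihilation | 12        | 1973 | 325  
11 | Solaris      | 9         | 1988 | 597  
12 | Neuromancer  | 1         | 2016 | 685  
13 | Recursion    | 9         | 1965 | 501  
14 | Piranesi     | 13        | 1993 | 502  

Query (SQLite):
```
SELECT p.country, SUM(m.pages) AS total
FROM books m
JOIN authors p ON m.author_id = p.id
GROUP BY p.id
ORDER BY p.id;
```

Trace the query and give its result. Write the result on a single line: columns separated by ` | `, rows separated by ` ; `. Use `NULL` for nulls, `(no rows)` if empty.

Join each books row to its authors via author_id.
Group joined rows by authors.id; compute SUM(m.pages) per group.
  1: ids {1, 6, 9, 12} → SUM(m.pages)=2044
  9: ids {5, 11, 13} → SUM(m.pages)=1810
  12: ids {2, 3, 7, 10} → SUM(m.pages)=1933
  13: ids {4, 8, 14} → SUM(m.pages)=1412

Germany | 2044 ; Mexico | 1810 ; Mexico | 1933 ; Mexico | 1412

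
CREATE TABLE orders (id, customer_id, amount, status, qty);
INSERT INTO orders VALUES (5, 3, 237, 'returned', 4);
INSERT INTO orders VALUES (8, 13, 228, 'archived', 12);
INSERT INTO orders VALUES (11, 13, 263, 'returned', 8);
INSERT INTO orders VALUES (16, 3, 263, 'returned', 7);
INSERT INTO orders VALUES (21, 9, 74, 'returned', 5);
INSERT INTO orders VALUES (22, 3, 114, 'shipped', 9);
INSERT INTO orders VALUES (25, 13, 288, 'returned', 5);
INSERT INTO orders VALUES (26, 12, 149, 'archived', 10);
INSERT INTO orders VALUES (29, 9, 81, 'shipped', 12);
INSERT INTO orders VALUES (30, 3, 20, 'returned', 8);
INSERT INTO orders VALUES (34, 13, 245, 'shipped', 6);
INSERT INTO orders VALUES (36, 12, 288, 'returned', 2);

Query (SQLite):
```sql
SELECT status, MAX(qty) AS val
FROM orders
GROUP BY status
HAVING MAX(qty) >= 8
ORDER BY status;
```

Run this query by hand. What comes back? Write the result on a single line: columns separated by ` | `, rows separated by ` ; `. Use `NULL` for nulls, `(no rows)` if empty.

archived | 12 ; returned | 8 ; shipped | 12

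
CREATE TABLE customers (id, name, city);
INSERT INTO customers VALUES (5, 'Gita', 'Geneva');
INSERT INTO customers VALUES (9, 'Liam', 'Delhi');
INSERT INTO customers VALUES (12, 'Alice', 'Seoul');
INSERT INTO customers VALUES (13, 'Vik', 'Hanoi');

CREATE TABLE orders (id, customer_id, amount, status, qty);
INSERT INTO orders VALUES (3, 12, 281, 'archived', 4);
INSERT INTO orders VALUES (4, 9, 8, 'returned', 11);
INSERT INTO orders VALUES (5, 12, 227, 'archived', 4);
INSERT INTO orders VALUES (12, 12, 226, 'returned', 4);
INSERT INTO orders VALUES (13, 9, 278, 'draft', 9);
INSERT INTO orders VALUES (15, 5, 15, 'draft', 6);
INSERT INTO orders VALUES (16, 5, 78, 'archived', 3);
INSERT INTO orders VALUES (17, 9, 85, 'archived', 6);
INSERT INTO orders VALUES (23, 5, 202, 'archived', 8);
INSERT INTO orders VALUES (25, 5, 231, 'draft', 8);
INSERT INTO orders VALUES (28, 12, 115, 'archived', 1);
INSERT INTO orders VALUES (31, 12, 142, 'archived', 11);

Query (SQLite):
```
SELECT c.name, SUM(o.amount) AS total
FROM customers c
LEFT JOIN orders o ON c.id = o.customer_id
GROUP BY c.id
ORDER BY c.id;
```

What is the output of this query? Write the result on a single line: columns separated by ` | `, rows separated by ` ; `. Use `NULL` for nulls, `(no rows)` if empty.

Gita | 526 ; Liam | 371 ; Alice | 991 ; Vik | NULL

LEFT JOIN keeps every customers row; unmatched ones get NULL for orders columns.
Group by customers.id and compute SUM(o.amount). SUM over an all-NULL group is NULL.
  5: ids {15, 16, 23, 25} → SUM(o.amount)=526
  9: ids {4, 13, 17} → SUM(o.amount)=371
  12: ids {3, 5, 12, 28, 31} → SUM(o.amount)=991
  13: ids {—} → SUM(o.amount)=NULL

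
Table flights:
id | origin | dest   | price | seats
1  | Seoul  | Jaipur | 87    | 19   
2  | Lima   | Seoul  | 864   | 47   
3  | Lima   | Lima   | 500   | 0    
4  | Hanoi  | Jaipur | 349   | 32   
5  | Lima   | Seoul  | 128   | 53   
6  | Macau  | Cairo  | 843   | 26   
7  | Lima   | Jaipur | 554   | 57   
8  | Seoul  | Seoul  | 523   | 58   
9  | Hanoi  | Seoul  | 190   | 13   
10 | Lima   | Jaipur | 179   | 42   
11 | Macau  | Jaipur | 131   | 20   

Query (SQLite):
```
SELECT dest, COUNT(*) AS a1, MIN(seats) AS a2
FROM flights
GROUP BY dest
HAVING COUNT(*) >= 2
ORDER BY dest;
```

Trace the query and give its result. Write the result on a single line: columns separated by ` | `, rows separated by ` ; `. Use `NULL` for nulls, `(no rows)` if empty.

Group flights by dest.
Per group compute: COUNT(*), MIN(seats).
HAVING: drop groups with fewer than 2 rows.
  Cairo: ids {6} → COUNT(*)=1, MIN(seats)=26
  Jaipur: ids {1, 4, 7, 10, 11} → COUNT(*)=5, MIN(seats)=19
  Lima: ids {3} → COUNT(*)=1, MIN(seats)=0
  Seoul: ids {2, 5, 8, 9} → COUNT(*)=4, MIN(seats)=13

Jaipur | 5 | 19 ; Seoul | 4 | 13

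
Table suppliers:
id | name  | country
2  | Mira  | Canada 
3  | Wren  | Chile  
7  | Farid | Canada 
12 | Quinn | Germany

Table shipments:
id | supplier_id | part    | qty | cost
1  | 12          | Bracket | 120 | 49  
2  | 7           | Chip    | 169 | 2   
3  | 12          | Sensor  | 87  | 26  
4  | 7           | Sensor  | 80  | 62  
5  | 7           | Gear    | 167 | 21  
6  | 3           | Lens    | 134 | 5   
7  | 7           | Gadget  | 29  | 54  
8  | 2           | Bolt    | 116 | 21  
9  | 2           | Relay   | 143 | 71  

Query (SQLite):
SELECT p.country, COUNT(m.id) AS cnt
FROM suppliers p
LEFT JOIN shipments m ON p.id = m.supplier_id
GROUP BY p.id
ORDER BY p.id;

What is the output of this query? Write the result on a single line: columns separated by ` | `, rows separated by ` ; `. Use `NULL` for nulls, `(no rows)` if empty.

Canada | 2 ; Chile | 1 ; Canada | 4 ; Germany | 2

LEFT JOIN keeps every suppliers row; unmatched ones get NULL for shipments columns.
Group by suppliers.id and compute COUNT(m.id). COUNT(col) of an all-NULL group is 0.
  2: ids {8, 9} → COUNT(m.id)=2
  3: ids {6} → COUNT(m.id)=1
  7: ids {2, 4, 5, 7} → COUNT(m.id)=4
  12: ids {1, 3} → COUNT(m.id)=2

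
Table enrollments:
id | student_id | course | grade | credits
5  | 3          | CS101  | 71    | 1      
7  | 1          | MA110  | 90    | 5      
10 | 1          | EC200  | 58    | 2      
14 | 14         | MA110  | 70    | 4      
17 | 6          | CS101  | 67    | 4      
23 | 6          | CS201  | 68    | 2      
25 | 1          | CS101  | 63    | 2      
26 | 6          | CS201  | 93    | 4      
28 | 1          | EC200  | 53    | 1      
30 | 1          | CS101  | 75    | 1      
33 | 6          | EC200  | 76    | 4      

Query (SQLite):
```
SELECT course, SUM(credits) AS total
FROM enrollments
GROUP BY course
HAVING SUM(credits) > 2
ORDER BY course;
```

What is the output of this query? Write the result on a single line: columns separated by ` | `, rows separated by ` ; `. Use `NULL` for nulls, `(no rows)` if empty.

CS101 | 8 ; CS201 | 6 ; EC200 | 7 ; MA110 | 9

Partition enrollments by course; compute SUM(credits) within each group.
HAVING: keep groups where SUM(credits) > 2.
  CS101: ids {5, 17, 25, 30} → SUM(credits)=8
  CS201: ids {23, 26} → SUM(credits)=6
  EC200: ids {10, 28, 33} → SUM(credits)=7
  MA110: ids {7, 14} → SUM(credits)=9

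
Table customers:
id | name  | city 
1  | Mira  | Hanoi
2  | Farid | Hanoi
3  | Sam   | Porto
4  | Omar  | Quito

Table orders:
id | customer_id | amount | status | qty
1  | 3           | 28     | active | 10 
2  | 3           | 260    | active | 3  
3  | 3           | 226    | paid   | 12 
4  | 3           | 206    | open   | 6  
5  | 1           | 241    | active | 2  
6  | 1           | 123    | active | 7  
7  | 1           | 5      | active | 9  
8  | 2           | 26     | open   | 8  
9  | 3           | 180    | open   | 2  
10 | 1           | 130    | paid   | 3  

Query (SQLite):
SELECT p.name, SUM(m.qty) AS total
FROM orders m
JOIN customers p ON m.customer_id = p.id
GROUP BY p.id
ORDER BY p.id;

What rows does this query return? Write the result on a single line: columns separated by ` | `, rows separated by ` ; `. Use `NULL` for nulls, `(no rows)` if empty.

Mira | 21 ; Farid | 8 ; Sam | 33

Join each orders row to its customers via customer_id.
Group joined rows by customers.id; compute SUM(m.qty) per group.
  1: ids {5, 6, 7, 10} → SUM(m.qty)=21
  2: ids {8} → SUM(m.qty)=8
  3: ids {1, 2, 3, 4, 9} → SUM(m.qty)=33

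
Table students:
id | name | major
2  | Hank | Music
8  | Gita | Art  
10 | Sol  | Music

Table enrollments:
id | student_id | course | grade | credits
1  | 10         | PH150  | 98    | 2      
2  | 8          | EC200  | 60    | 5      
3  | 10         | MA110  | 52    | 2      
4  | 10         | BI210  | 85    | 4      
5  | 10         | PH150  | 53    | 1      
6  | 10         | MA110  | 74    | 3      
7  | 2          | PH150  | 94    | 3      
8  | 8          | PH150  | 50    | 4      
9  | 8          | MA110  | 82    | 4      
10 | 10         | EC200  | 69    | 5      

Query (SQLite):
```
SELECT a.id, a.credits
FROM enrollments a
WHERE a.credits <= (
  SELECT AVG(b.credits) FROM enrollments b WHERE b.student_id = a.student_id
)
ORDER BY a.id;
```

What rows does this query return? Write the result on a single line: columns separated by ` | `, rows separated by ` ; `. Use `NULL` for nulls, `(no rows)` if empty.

For each enrollments row a, compute AVG(credits) over rows sharing a.student_id.
Keep row a if a.credits <= that per-group AVG.
  student_id=2: AVG(credits) = 3.0
  student_id=8: AVG(credits) = 4.333333
  student_id=10: AVG(credits) = 2.833333

1 | 2 ; 3 | 2 ; 5 | 1 ; 7 | 3 ; 8 | 4 ; 9 | 4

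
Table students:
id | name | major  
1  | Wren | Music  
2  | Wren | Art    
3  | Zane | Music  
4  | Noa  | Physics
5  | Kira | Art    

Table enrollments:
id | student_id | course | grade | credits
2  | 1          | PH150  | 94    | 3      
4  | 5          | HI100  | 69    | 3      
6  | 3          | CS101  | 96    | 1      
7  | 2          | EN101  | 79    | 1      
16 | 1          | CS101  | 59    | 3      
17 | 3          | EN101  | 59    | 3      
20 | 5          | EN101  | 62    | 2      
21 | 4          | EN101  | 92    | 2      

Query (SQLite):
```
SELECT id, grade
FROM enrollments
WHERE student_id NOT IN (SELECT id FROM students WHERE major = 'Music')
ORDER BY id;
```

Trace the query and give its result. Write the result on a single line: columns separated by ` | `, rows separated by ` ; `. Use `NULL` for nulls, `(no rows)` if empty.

4 | 69 ; 7 | 79 ; 20 | 62 ; 21 | 92

Inner query: students.id where major = 'Music'.
Outer: keep enrollments rows whose student_id is not in that set.
Inner query → {1, 3}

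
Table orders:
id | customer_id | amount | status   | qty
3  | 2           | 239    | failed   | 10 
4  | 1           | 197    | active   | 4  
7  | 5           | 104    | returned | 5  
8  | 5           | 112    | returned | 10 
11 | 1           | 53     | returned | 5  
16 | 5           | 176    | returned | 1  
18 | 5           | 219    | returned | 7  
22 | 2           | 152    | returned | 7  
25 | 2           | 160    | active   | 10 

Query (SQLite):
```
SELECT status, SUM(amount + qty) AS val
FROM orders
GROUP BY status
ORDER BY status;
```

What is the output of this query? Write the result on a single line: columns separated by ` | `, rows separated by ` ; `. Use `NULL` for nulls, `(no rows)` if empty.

For each row compute amount + qty.
Group by status; take SUM of the expression per group.
  active: ids {4, 25} → SUM(amount + qty)=371
  failed: ids {3} → SUM(amount + qty)=249
  returned: ids {7, 8, 11, 16, 18, 22} → SUM(amount + qty)=851

active | 371 ; failed | 249 ; returned | 851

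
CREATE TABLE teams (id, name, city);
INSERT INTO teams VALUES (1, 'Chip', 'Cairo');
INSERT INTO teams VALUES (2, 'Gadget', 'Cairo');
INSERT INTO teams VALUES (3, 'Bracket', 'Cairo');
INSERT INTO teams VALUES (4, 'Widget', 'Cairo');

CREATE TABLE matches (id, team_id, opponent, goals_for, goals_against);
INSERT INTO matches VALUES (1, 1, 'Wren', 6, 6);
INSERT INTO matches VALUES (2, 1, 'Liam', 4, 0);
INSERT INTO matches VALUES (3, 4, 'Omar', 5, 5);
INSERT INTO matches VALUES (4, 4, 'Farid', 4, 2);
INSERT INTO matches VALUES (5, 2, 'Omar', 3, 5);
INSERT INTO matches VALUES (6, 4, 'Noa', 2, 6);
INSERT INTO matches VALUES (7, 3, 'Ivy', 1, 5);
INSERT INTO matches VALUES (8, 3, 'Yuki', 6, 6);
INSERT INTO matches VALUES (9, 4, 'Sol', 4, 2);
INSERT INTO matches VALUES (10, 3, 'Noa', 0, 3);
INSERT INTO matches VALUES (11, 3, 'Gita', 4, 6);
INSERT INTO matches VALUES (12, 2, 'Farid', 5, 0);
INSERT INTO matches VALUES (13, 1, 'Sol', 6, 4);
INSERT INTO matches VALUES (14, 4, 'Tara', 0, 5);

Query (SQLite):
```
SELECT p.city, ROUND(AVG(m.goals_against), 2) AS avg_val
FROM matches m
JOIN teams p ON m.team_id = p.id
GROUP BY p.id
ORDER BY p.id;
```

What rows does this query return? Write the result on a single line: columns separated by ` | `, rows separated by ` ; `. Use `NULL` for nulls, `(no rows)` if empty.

Join each matches row to its teams via team_id.
Group joined rows by teams.id; compute ROUND(AVG(m.goals_against), 2) per group.
  1: ids {1, 2, 13} → ROUND(AVG(m.goals_against), 2)=3.33
  2: ids {5, 12} → ROUND(AVG(m.goals_against), 2)=2.5
  3: ids {7, 8, 10, 11} → ROUND(AVG(m.goals_against), 2)=5
  4: ids {3, 4, 6, 9, 14} → ROUND(AVG(m.goals_against), 2)=4

Cairo | 3.33 ; Cairo | 2.5 ; Cairo | 5 ; Cairo | 4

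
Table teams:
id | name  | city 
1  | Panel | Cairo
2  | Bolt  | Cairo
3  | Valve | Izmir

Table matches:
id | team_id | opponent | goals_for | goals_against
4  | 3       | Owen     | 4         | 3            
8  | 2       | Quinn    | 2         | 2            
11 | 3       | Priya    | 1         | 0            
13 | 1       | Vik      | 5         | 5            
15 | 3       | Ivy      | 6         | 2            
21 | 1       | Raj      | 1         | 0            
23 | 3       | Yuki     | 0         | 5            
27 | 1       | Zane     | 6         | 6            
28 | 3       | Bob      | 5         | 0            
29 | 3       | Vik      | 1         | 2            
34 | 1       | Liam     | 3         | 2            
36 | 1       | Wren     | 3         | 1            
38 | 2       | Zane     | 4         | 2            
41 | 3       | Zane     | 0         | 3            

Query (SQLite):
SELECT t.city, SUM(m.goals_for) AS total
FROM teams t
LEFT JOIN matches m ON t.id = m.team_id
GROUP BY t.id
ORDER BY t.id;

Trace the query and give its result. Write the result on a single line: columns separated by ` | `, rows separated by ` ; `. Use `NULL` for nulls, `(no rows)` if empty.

Cairo | 18 ; Cairo | 6 ; Izmir | 17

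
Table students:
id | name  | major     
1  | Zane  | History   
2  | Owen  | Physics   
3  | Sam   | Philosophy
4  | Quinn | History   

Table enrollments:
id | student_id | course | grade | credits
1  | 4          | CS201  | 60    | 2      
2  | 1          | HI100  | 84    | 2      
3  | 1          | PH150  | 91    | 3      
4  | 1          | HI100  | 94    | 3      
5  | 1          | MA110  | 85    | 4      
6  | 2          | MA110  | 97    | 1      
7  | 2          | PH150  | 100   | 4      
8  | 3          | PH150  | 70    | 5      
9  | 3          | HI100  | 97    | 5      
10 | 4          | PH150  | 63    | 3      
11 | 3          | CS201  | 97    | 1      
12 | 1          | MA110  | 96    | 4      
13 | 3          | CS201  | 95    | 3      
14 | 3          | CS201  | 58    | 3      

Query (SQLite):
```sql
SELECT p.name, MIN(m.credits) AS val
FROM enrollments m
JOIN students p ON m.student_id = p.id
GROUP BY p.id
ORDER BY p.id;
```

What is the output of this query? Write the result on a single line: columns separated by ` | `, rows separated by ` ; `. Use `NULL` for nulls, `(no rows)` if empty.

Join each enrollments row to its students via student_id.
Group joined rows by students.id; compute MIN(m.credits) per group.
  1: ids {2, 3, 4, 5, 12} → MIN(m.credits)=2
  2: ids {6, 7} → MIN(m.credits)=1
  3: ids {8, 9, 11, 13, 14} → MIN(m.credits)=1
  4: ids {1, 10} → MIN(m.credits)=2

Zane | 2 ; Owen | 1 ; Sam | 1 ; Quinn | 2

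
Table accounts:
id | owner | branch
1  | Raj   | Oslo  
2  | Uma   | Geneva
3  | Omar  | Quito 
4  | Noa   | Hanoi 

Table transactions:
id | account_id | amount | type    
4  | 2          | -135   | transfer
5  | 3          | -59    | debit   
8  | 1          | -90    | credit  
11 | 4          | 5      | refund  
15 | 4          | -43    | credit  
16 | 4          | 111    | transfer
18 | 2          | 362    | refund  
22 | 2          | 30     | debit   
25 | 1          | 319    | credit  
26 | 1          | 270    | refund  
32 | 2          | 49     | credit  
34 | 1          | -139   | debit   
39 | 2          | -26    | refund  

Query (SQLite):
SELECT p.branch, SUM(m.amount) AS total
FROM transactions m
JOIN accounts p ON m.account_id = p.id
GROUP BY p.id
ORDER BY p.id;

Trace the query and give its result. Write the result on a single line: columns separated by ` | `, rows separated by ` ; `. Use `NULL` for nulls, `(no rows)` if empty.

Oslo | 360 ; Geneva | 280 ; Quito | -59 ; Hanoi | 73

Join each transactions row to its accounts via account_id.
Group joined rows by accounts.id; compute SUM(m.amount) per group.
  1: ids {8, 25, 26, 34} → SUM(m.amount)=360
  2: ids {4, 18, 22, 32, 39} → SUM(m.amount)=280
  3: ids {5} → SUM(m.amount)=-59
  4: ids {11, 15, 16} → SUM(m.amount)=73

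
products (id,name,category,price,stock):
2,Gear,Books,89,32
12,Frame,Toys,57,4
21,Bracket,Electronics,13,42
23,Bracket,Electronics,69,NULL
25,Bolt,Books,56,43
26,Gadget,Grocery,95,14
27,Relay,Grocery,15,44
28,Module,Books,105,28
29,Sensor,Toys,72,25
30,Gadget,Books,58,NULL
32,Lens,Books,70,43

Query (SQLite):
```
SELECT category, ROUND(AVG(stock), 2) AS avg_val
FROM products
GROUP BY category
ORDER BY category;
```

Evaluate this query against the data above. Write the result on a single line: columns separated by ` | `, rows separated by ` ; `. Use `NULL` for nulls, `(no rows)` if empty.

Partition products by category; compute ROUND(AVG(stock), 2) within each group.
  Books: ids {2, 25, 28, 30, 32} → ROUND(AVG(stock), 2)=36.5
  Electronics: ids {21, 23} → ROUND(AVG(stock), 2)=42
  Grocery: ids {26, 27} → ROUND(AVG(stock), 2)=29
  Toys: ids {12, 29} → ROUND(AVG(stock), 2)=14.5

Books | 36.5 ; Electronics | 42 ; Grocery | 29 ; Toys | 14.5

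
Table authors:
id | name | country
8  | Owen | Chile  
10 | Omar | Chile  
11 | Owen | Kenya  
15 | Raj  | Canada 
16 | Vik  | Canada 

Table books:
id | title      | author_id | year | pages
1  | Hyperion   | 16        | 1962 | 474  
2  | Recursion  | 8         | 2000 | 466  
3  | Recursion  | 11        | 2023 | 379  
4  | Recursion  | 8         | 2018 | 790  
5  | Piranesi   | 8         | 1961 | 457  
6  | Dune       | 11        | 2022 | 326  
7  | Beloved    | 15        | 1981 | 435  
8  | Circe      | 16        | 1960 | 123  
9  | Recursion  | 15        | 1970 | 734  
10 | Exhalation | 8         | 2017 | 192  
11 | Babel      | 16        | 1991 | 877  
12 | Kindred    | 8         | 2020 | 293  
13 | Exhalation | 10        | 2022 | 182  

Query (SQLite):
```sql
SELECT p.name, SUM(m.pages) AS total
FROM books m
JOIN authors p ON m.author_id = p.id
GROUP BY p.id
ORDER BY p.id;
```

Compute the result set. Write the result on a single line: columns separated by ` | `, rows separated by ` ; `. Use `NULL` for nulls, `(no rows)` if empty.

Join each books row to its authors via author_id.
Group joined rows by authors.id; compute SUM(m.pages) per group.
  8: ids {2, 4, 5, 10, 12} → SUM(m.pages)=2198
  10: ids {13} → SUM(m.pages)=182
  11: ids {3, 6} → SUM(m.pages)=705
  15: ids {7, 9} → SUM(m.pages)=1169
  16: ids {1, 8, 11} → SUM(m.pages)=1474

Owen | 2198 ; Omar | 182 ; Owen | 705 ; Raj | 1169 ; Vik | 1474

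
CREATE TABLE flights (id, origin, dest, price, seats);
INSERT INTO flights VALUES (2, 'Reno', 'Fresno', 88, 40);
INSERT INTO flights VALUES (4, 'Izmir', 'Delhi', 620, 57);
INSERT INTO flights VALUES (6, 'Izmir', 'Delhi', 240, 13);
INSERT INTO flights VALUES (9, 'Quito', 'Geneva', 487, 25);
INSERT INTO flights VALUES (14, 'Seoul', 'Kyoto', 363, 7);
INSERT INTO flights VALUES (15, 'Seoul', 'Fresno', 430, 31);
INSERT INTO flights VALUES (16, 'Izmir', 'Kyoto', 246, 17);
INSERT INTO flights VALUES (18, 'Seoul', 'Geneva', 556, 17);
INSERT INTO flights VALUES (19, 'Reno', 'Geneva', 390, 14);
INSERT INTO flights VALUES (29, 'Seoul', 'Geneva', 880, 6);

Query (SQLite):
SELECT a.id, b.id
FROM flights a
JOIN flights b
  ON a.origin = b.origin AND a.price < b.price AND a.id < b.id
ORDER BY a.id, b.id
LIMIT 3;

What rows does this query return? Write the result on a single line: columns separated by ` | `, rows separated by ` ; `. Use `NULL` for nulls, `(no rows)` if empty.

2 | 19 ; 6 | 16 ; 14 | 15

Pairs (a,b) with same origin, a.price < b.price, a.id < b.id.
origin groups: Izmir:{4,6,16} Quito:{9} Reno:{2,19} Seoul:{14,15,18,29}
Ordered by (a.id, b.id); first 3.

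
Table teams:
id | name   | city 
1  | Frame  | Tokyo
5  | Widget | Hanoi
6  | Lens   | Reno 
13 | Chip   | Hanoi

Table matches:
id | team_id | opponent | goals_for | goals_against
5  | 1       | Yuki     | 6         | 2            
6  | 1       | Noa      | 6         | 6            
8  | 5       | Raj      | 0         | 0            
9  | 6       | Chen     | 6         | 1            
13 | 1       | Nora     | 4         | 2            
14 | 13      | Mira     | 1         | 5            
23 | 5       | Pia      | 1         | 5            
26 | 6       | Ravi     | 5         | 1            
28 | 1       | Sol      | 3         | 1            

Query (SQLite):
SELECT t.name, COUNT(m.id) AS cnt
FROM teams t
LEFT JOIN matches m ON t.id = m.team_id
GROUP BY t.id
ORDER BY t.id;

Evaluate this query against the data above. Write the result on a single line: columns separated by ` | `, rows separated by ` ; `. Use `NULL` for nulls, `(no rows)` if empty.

Frame | 4 ; Widget | 2 ; Lens | 2 ; Chip | 1

LEFT JOIN keeps every teams row; unmatched ones get NULL for matches columns.
Group by teams.id and compute COUNT(m.id). COUNT(col) of an all-NULL group is 0.
  1: ids {5, 6, 13, 28} → COUNT(m.id)=4
  5: ids {8, 23} → COUNT(m.id)=2
  6: ids {9, 26} → COUNT(m.id)=2
  13: ids {14} → COUNT(m.id)=1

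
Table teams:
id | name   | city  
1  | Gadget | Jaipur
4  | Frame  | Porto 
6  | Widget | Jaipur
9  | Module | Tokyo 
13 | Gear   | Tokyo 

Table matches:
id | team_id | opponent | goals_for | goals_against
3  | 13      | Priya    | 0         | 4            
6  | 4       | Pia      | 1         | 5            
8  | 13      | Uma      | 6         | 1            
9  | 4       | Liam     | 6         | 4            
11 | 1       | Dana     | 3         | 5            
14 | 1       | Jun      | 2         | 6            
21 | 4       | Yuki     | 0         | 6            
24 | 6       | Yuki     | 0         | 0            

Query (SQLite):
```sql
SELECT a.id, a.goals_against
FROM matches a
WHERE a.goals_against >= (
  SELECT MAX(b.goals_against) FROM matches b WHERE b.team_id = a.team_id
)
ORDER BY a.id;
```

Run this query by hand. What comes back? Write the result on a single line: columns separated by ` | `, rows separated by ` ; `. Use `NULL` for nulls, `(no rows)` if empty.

3 | 4 ; 14 | 6 ; 21 | 6 ; 24 | 0

For each matches row a, compute MAX(goals_against) over rows sharing a.team_id.
Keep row a if a.goals_against >= that per-group MAX.
  team_id=1: MAX(goals_against) = 6
  team_id=4: MAX(goals_against) = 6
  team_id=6: MAX(goals_against) = 0
  team_id=13: MAX(goals_against) = 4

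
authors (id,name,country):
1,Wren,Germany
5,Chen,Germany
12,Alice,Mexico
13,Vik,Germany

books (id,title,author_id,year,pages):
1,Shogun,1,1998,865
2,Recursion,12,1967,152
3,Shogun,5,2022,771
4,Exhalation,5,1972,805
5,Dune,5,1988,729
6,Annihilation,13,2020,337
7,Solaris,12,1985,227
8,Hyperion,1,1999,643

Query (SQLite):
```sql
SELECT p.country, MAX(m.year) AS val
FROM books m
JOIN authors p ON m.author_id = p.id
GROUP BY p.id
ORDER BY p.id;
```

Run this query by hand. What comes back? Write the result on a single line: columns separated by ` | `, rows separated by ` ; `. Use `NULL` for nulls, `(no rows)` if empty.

Germany | 1999 ; Germany | 2022 ; Mexico | 1985 ; Germany | 2020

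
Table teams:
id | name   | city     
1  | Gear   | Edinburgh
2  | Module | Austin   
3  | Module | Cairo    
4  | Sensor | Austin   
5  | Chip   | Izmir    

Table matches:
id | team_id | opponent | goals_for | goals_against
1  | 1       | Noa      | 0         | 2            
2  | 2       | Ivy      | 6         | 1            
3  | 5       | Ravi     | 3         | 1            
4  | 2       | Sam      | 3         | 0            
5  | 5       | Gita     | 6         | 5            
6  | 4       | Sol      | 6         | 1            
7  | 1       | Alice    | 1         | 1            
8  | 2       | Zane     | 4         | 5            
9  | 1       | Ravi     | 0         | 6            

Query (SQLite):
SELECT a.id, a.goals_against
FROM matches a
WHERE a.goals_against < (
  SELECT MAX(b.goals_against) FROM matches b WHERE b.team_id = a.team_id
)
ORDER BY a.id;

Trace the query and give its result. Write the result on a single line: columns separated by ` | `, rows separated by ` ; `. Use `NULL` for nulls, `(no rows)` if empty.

1 | 2 ; 2 | 1 ; 3 | 1 ; 4 | 0 ; 7 | 1

For each matches row a, compute MAX(goals_against) over rows sharing a.team_id.
Keep row a if a.goals_against < that per-group MAX.
  team_id=1: MAX(goals_against) = 6
  team_id=2: MAX(goals_against) = 5
  team_id=4: MAX(goals_against) = 1
  team_id=5: MAX(goals_against) = 5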